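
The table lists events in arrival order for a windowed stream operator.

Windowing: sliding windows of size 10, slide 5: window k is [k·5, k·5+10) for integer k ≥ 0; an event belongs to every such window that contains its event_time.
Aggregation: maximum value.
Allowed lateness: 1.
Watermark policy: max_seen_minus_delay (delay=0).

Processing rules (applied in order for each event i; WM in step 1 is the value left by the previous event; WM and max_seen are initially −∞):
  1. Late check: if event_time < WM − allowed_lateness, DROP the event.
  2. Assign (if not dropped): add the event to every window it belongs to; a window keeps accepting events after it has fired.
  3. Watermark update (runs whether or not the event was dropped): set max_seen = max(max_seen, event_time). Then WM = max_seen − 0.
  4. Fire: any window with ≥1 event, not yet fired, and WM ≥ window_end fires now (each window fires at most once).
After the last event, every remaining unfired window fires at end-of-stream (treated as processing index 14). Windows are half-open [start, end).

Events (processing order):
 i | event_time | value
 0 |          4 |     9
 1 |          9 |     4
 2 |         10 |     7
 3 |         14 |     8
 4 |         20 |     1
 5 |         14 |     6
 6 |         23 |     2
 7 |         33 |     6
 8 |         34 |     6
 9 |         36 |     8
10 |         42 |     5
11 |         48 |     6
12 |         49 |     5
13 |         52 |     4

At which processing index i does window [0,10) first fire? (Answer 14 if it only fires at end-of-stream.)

i=0 t=4 v=9: → [0,10); WM=4
i=1 t=9 v=4: → [5,15),[0,10); WM=9
i=2 t=10 v=7: → [10,20),[5,15); WM=10; [0,10) fires=9
i=3 t=14 v=8: → [10,20),[5,15); WM=14
i=4 t=20 v=1: → [20,30),[15,25); WM=20; [5,15) fires=8 [10,20) fires=8
i=5 t=14 v=6: DROP (t<20-1); WM=20
i=6 t=23 v=2: → [20,30),[15,25); WM=23
i=7 t=33 v=6: → [30,40),[25,35); WM=33; [15,25) fires=2 [20,30) fires=2
i=8 t=34 v=6: → [30,40),[25,35); WM=34
i=9 t=36 v=8: → [35,45),[30,40); WM=36; [25,35) fires=6
i=10 t=42 v=5: → [40,50),[35,45); WM=42; [30,40) fires=8
i=11 t=48 v=6: → [45,55),[40,50); WM=48; [35,45) fires=8
i=12 t=49 v=5: → [45,55),[40,50); WM=49
i=13 t=52 v=4: → [50,60),[45,55); WM=52; [40,50) fires=6

2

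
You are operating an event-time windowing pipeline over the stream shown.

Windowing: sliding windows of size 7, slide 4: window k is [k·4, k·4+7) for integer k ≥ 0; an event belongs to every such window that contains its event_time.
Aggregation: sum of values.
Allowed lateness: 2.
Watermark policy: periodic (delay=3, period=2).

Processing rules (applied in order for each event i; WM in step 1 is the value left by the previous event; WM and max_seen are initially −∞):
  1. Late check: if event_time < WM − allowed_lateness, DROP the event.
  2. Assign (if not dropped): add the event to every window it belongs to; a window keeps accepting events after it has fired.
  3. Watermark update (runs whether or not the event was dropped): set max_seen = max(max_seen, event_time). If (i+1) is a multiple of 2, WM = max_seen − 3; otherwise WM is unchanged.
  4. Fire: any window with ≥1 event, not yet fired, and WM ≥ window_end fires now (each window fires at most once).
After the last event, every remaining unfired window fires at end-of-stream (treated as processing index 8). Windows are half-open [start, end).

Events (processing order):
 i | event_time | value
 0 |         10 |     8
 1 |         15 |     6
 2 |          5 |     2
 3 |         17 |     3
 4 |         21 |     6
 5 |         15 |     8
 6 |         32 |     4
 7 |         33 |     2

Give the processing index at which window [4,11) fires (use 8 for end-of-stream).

i=0 t=10 v=8: → [8,15),[4,11); WM=−∞
i=1 t=15 v=6: → [12,19); WM=12; [4,11) fires=8
i=2 t=5 v=2: DROP (t<12-2); WM=12
i=3 t=17 v=3: → [16,23),[12,19); WM=14
i=4 t=21 v=6: → [20,27),[16,23); WM=14
i=5 t=15 v=8: → [12,19); WM=18; [8,15) fires=8
i=6 t=32 v=4: → [32,39),[28,35); WM=18
i=7 t=33 v=2: → [32,39),[28,35); WM=30; [12,19) fires=17 [16,23) fires=9 [20,27) fires=6

1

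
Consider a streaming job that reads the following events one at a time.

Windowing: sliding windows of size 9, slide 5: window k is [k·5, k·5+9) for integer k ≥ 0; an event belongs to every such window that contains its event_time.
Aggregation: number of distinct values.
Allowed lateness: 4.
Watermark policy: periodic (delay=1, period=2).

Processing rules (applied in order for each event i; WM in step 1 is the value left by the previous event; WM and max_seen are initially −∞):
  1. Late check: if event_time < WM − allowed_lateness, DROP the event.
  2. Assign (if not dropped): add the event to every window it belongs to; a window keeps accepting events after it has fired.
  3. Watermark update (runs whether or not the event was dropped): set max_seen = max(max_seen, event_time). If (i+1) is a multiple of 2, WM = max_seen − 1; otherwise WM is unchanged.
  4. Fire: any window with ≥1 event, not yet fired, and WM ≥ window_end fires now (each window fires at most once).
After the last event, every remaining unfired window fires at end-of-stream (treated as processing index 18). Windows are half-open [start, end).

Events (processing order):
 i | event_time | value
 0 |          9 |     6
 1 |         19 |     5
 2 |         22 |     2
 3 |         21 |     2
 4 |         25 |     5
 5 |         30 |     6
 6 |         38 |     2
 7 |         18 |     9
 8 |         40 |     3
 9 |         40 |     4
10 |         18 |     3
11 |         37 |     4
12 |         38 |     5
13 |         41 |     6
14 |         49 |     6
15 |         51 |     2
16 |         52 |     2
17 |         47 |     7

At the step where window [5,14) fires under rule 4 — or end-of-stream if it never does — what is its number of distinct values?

1

i=0 t=9 v=6: → [5,14); WM=−∞
i=1 t=19 v=5: → [15,24); WM=18; [5,14) fires=1
i=2 t=22 v=2: → [20,29),[15,24); WM=18
i=3 t=21 v=2: → [20,29),[15,24); WM=21
i=4 t=25 v=5: → [25,34),[20,29); WM=21
i=5 t=30 v=6: → [30,39),[25,34); WM=29; [15,24) fires=2 [20,29) fires=2
i=6 t=38 v=2: → [35,44),[30,39); WM=29
i=7 t=18 v=9: DROP (t<29-4); WM=37; [25,34) fires=2
i=8 t=40 v=3: → [40,49),[35,44); WM=37
i=9 t=40 v=4: → [40,49),[35,44); WM=39; [30,39) fires=2
i=10 t=18 v=3: DROP (t<39-4); WM=39
i=11 t=37 v=4: → [35,44),[30,39); WM=39
i=12 t=38 v=5: → [35,44),[30,39); WM=39
i=13 t=41 v=6: → [40,49),[35,44); WM=40
i=14 t=49 v=6: → [45,54); WM=40
i=15 t=51 v=2: → [50,59),[45,54); WM=50; [35,44) fires=5 [40,49) fires=3
i=16 t=52 v=2: → [50,59),[45,54); WM=50
i=17 t=47 v=7: → [45,54),[40,49); WM=51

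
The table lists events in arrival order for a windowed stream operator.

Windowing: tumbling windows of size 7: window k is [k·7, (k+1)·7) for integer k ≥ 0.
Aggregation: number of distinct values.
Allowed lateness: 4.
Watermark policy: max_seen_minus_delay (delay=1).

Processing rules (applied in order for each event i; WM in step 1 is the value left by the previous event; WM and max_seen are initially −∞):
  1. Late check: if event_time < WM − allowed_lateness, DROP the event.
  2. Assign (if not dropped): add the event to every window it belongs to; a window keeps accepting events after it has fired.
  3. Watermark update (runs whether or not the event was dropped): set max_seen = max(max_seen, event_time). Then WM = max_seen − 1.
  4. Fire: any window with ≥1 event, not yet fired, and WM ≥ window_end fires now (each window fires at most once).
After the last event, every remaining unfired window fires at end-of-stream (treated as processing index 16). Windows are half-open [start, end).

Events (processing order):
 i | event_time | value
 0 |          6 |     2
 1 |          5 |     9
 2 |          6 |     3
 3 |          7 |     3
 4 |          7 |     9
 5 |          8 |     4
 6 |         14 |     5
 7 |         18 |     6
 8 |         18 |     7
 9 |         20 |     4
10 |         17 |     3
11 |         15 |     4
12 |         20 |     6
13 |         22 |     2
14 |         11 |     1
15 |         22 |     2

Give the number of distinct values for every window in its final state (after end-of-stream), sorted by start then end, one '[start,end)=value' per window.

i=0 t=6 v=2: → [0,7); WM=5
i=1 t=5 v=9: → [0,7); WM=5
i=2 t=6 v=3: → [0,7); WM=5
i=3 t=7 v=3: → [7,14); WM=6
i=4 t=7 v=9: → [7,14); WM=6
i=5 t=8 v=4: → [7,14); WM=7; [0,7) fires=3
i=6 t=14 v=5: → [14,21); WM=13
i=7 t=18 v=6: → [14,21); WM=17; [7,14) fires=3
i=8 t=18 v=7: → [14,21); WM=17
i=9 t=20 v=4: → [14,21); WM=19
i=10 t=17 v=3: → [14,21); WM=19
i=11 t=15 v=4: → [14,21); WM=19
i=12 t=20 v=6: → [14,21); WM=19
i=13 t=22 v=2: → [21,28); WM=21; [14,21) fires=5
i=14 t=11 v=1: DROP (t<21-4); WM=21
i=15 t=22 v=2: → [21,28); WM=21

[0,7)=3 [7,14)=3 [14,21)=5 [21,28)=1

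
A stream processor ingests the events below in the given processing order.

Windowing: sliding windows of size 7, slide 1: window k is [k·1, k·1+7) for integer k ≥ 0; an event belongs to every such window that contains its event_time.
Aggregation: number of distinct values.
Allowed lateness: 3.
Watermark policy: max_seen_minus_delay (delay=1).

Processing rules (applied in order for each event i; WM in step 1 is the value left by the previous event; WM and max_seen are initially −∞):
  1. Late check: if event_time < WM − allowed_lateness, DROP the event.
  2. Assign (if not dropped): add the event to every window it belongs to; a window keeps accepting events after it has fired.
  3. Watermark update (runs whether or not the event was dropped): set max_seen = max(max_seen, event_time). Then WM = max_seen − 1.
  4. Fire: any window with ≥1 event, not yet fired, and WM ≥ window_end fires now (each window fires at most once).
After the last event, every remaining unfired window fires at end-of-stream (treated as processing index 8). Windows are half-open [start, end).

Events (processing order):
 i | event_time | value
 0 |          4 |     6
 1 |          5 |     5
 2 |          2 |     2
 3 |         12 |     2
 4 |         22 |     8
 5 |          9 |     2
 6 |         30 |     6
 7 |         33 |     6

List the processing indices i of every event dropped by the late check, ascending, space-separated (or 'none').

i=0 t=4 v=6: → [4,11),[3,10),[2,9),[1,8),[0,7); WM=3
i=1 t=5 v=5: → [5,12),[4,11),[3,10),[2,9),[1,8),[0,7); WM=4
i=2 t=2 v=2: → [2,9),[1,8),[0,7); WM=4
i=3 t=12 v=2: → [12,19),[11,18),[10,17),[9,16),[8,15),[7,14),[6,13); WM=11; [0,7) fires=3 [1,8) fires=3 [2,9) fires=3 [3,10) fires=2 [4,11) fires=2
i=4 t=22 v=8: → [22,29),[21,28),[20,27),[19,26),[18,25),[17,24),[16,23); WM=21; [5,12) fires=1 [6,13) fires=1 [7,14) fires=1 [8,15) fires=1 [9,16) fires=1 [10,17) fires=1 [11,18) fires=1 [12,19) fires=1
i=5 t=9 v=2: DROP (t<21-3); WM=21
i=6 t=30 v=6: → [30,37),[29,36),[28,35),[27,34),[26,33),[25,32),[24,31); WM=29; [16,23) fires=1 [17,24) fires=1 [18,25) fires=1 [19,26) fires=1 [20,27) fires=1 [21,28) fires=1 [22,29) fires=1
i=7 t=33 v=6: → [33,40),[32,39),[31,38),[30,37),[29,36),[28,35),[27,34); WM=32; [24,31) fires=1 [25,32) fires=1

5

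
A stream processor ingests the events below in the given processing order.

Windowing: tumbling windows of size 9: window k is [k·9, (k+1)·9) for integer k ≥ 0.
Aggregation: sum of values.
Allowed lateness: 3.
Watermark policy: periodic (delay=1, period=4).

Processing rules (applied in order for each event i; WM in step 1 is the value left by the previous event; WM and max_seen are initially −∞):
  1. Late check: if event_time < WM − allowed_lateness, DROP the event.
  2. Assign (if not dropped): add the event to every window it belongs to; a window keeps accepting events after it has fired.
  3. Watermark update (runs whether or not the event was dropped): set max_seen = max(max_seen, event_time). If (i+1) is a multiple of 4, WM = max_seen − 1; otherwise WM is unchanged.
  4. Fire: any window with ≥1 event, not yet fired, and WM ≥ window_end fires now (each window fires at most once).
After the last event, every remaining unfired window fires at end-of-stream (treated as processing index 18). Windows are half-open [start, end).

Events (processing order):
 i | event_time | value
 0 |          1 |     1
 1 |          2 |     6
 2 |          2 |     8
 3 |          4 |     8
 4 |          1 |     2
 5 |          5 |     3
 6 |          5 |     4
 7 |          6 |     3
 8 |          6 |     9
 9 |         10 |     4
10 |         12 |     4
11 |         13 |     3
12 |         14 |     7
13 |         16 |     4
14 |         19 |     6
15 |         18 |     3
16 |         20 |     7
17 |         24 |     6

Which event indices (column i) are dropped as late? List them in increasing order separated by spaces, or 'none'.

i=0 t=1 v=1: → [0,9); WM=−∞
i=1 t=2 v=6: → [0,9); WM=−∞
i=2 t=2 v=8: → [0,9); WM=−∞
i=3 t=4 v=8: → [0,9); WM=3
i=4 t=1 v=2: → [0,9); WM=3
i=5 t=5 v=3: → [0,9); WM=3
i=6 t=5 v=4: → [0,9); WM=3
i=7 t=6 v=3: → [0,9); WM=5
i=8 t=6 v=9: → [0,9); WM=5
i=9 t=10 v=4: → [9,18); WM=5
i=10 t=12 v=4: → [9,18); WM=5
i=11 t=13 v=3: → [9,18); WM=12; [0,9) fires=44
i=12 t=14 v=7: → [9,18); WM=12
i=13 t=16 v=4: → [9,18); WM=12
i=14 t=19 v=6: → [18,27); WM=12
i=15 t=18 v=3: → [18,27); WM=18; [9,18) fires=22
i=16 t=20 v=7: → [18,27); WM=18
i=17 t=24 v=6: → [18,27); WM=18

none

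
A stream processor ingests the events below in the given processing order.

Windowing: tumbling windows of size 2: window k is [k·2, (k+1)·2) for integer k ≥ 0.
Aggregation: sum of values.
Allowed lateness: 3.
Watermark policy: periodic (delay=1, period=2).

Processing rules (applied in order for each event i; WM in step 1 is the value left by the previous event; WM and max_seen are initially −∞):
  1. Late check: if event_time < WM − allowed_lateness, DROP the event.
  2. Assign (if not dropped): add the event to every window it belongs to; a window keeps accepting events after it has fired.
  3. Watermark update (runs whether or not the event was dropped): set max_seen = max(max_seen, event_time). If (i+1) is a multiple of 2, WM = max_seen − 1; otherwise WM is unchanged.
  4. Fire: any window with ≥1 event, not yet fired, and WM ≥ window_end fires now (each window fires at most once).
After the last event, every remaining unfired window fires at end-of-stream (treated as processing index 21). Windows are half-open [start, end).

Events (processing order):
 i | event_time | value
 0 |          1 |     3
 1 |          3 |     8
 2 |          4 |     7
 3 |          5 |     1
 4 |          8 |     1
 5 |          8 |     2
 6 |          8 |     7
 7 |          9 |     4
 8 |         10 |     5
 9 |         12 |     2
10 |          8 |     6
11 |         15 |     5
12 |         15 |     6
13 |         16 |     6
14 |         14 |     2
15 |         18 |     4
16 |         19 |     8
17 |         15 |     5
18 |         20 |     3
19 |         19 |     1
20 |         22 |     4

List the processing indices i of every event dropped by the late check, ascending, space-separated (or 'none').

i=0 t=1 v=3: → [0,2); WM=−∞
i=1 t=3 v=8: → [2,4); WM=2; [0,2) fires=3
i=2 t=4 v=7: → [4,6); WM=2
i=3 t=5 v=1: → [4,6); WM=4; [2,4) fires=8
i=4 t=8 v=1: → [8,10); WM=4
i=5 t=8 v=2: → [8,10); WM=7; [4,6) fires=8
i=6 t=8 v=7: → [8,10); WM=7
i=7 t=9 v=4: → [8,10); WM=8
i=8 t=10 v=5: → [10,12); WM=8
i=9 t=12 v=2: → [12,14); WM=11; [8,10) fires=14
i=10 t=8 v=6: → [8,10); WM=11
i=11 t=15 v=5: → [14,16); WM=14; [10,12) fires=5 [12,14) fires=2
i=12 t=15 v=6: → [14,16); WM=14
i=13 t=16 v=6: → [16,18); WM=15
i=14 t=14 v=2: → [14,16); WM=15
i=15 t=18 v=4: → [18,20); WM=17; [14,16) fires=13
i=16 t=19 v=8: → [18,20); WM=17
i=17 t=15 v=5: → [14,16); WM=18; [16,18) fires=6
i=18 t=20 v=3: → [20,22); WM=18
i=19 t=19 v=1: → [18,20); WM=19
i=20 t=22 v=4: → [22,24); WM=19

none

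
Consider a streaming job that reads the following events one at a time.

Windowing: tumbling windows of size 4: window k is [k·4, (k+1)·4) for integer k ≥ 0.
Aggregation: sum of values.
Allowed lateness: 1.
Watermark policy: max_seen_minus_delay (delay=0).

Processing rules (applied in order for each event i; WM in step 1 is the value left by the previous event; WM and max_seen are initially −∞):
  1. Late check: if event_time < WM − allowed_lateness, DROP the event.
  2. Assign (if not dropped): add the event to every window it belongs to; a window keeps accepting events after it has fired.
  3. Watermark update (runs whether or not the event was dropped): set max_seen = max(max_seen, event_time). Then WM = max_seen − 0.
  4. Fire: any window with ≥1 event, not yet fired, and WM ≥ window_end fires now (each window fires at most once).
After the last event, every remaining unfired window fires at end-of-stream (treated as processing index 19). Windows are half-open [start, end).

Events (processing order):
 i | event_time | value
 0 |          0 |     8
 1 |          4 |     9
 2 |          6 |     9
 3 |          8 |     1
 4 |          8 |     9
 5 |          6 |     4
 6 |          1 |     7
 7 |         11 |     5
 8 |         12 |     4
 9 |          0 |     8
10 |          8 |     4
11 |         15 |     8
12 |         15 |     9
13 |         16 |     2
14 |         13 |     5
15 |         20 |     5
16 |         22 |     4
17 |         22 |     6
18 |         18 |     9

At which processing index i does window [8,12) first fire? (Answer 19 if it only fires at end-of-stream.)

8

i=0 t=0 v=8: → [0,4); WM=0
i=1 t=4 v=9: → [4,8); WM=4; [0,4) fires=8
i=2 t=6 v=9: → [4,8); WM=6
i=3 t=8 v=1: → [8,12); WM=8; [4,8) fires=18
i=4 t=8 v=9: → [8,12); WM=8
i=5 t=6 v=4: DROP (t<8-1); WM=8
i=6 t=1 v=7: DROP (t<8-1); WM=8
i=7 t=11 v=5: → [8,12); WM=11
i=8 t=12 v=4: → [12,16); WM=12; [8,12) fires=15
i=9 t=0 v=8: DROP (t<12-1); WM=12
i=10 t=8 v=4: DROP (t<12-1); WM=12
i=11 t=15 v=8: → [12,16); WM=15
i=12 t=15 v=9: → [12,16); WM=15
i=13 t=16 v=2: → [16,20); WM=16; [12,16) fires=21
i=14 t=13 v=5: DROP (t<16-1); WM=16
i=15 t=20 v=5: → [20,24); WM=20; [16,20) fires=2
i=16 t=22 v=4: → [20,24); WM=22
i=17 t=22 v=6: → [20,24); WM=22
i=18 t=18 v=9: DROP (t<22-1); WM=22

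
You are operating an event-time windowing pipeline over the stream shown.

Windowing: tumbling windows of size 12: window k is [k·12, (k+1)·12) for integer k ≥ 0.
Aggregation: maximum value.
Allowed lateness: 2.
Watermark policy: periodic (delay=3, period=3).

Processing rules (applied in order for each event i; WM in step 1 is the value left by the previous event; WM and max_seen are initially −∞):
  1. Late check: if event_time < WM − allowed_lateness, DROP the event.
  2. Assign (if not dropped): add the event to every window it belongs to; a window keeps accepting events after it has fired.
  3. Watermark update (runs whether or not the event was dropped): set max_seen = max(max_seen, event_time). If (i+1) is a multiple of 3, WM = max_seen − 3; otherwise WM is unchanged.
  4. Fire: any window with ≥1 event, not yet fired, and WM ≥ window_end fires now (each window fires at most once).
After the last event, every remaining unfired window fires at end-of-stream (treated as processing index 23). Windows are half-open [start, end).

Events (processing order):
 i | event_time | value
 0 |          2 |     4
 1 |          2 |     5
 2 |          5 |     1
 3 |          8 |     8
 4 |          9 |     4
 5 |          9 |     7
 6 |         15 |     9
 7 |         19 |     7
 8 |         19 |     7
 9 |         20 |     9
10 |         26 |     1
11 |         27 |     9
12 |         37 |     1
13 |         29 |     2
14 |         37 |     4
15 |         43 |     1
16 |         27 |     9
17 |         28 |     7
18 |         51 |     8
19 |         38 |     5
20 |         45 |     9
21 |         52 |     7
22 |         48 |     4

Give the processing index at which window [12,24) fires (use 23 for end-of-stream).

i=0 t=2 v=4: → [0,12); WM=−∞
i=1 t=2 v=5: → [0,12); WM=−∞
i=2 t=5 v=1: → [0,12); WM=2
i=3 t=8 v=8: → [0,12); WM=2
i=4 t=9 v=4: → [0,12); WM=2
i=5 t=9 v=7: → [0,12); WM=6
i=6 t=15 v=9: → [12,24); WM=6
i=7 t=19 v=7: → [12,24); WM=6
i=8 t=19 v=7: → [12,24); WM=16; [0,12) fires=8
i=9 t=20 v=9: → [12,24); WM=16
i=10 t=26 v=1: → [24,36); WM=16
i=11 t=27 v=9: → [24,36); WM=24; [12,24) fires=9
i=12 t=37 v=1: → [36,48); WM=24
i=13 t=29 v=2: → [24,36); WM=24
i=14 t=37 v=4: → [36,48); WM=34
i=15 t=43 v=1: → [36,48); WM=34
i=16 t=27 v=9: DROP (t<34-2); WM=34
i=17 t=28 v=7: DROP (t<34-2); WM=40; [24,36) fires=9
i=18 t=51 v=8: → [48,60); WM=40
i=19 t=38 v=5: → [36,48); WM=40
i=20 t=45 v=9: → [36,48); WM=48; [36,48) fires=9
i=21 t=52 v=7: → [48,60); WM=48
i=22 t=48 v=4: → [48,60); WM=48

11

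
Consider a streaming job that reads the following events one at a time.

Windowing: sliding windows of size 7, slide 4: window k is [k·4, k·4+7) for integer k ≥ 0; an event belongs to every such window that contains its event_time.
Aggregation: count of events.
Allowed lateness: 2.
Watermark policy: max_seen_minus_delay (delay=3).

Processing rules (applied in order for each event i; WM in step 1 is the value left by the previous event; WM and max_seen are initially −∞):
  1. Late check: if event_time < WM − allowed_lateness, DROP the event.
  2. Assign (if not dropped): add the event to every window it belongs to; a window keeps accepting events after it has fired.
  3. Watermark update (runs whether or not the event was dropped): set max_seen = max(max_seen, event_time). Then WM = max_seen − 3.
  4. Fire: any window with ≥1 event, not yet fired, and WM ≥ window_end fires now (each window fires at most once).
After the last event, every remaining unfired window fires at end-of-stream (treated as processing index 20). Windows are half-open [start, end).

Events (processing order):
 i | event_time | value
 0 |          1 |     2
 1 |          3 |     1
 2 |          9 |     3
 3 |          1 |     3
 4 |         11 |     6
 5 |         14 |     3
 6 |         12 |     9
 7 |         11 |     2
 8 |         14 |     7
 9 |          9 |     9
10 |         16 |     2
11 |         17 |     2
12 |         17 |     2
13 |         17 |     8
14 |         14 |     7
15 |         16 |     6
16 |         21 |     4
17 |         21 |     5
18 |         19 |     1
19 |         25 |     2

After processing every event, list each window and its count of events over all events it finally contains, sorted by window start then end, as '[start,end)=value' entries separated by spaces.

i=0 t=1 v=2: → [0,7); WM=-2
i=1 t=3 v=1: → [0,7); WM=0
i=2 t=9 v=3: → [8,15),[4,11); WM=6
i=3 t=1 v=3: DROP (t<6-2); WM=6
i=4 t=11 v=6: → [8,15); WM=8; [0,7) fires=2
i=5 t=14 v=3: → [12,19),[8,15); WM=11; [4,11) fires=1
i=6 t=12 v=9: → [12,19),[8,15); WM=11
i=7 t=11 v=2: → [8,15); WM=11
i=8 t=14 v=7: → [12,19),[8,15); WM=11
i=9 t=9 v=9: → [8,15),[4,11); WM=11
i=10 t=16 v=2: → [16,23),[12,19); WM=13
i=11 t=17 v=2: → [16,23),[12,19); WM=14
i=12 t=17 v=2: → [16,23),[12,19); WM=14
i=13 t=17 v=8: → [16,23),[12,19); WM=14
i=14 t=14 v=7: → [12,19),[8,15); WM=14
i=15 t=16 v=6: → [16,23),[12,19); WM=14
i=16 t=21 v=4: → [20,27),[16,23); WM=18; [8,15) fires=8
i=17 t=21 v=5: → [20,27),[16,23); WM=18
i=18 t=19 v=1: → [16,23); WM=18
i=19 t=25 v=2: → [24,31),[20,27); WM=22; [12,19) fires=9

[0,7)=2 [4,11)=2 [8,15)=8 [12,19)=9 [16,23)=8 [20,27)=3 [24,31)=1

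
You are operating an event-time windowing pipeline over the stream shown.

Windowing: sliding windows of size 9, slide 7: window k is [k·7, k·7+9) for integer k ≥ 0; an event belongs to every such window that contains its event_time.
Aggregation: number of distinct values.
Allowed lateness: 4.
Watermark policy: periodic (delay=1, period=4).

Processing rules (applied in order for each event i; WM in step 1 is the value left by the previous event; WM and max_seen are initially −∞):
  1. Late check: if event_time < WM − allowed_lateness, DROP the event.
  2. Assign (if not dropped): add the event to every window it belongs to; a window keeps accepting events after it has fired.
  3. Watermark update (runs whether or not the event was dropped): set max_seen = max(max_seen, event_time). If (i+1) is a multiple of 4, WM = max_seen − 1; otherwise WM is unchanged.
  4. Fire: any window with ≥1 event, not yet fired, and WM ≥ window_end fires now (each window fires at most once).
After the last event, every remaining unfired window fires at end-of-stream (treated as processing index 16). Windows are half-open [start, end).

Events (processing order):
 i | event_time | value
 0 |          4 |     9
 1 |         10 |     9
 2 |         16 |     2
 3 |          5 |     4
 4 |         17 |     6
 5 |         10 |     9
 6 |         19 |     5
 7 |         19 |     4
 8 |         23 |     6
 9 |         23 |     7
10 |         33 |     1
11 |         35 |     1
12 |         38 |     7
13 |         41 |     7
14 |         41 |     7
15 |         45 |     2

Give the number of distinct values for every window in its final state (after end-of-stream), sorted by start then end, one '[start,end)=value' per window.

i=0 t=4 v=9: → [0,9); WM=−∞
i=1 t=10 v=9: → [7,16); WM=−∞
i=2 t=16 v=2: → [14,23); WM=−∞
i=3 t=5 v=4: → [0,9); WM=15; [0,9) fires=2
i=4 t=17 v=6: → [14,23); WM=15
i=5 t=10 v=9: DROP (t<15-4); WM=15
i=6 t=19 v=5: → [14,23); WM=15
i=7 t=19 v=4: → [14,23); WM=18; [7,16) fires=1
i=8 t=23 v=6: → [21,30); WM=18
i=9 t=23 v=7: → [21,30); WM=18
i=10 t=33 v=1: → [28,37); WM=18
i=11 t=35 v=1: → [35,44),[28,37); WM=34; [14,23) fires=4 [21,30) fires=2
i=12 t=38 v=7: → [35,44); WM=34
i=13 t=41 v=7: → [35,44); WM=34
i=14 t=41 v=7: → [35,44); WM=34
i=15 t=45 v=2: → [42,51); WM=44; [28,37) fires=1 [35,44) fires=2

[0,9)=2 [7,16)=1 [14,23)=4 [21,30)=2 [28,37)=1 [35,44)=2 [42,51)=1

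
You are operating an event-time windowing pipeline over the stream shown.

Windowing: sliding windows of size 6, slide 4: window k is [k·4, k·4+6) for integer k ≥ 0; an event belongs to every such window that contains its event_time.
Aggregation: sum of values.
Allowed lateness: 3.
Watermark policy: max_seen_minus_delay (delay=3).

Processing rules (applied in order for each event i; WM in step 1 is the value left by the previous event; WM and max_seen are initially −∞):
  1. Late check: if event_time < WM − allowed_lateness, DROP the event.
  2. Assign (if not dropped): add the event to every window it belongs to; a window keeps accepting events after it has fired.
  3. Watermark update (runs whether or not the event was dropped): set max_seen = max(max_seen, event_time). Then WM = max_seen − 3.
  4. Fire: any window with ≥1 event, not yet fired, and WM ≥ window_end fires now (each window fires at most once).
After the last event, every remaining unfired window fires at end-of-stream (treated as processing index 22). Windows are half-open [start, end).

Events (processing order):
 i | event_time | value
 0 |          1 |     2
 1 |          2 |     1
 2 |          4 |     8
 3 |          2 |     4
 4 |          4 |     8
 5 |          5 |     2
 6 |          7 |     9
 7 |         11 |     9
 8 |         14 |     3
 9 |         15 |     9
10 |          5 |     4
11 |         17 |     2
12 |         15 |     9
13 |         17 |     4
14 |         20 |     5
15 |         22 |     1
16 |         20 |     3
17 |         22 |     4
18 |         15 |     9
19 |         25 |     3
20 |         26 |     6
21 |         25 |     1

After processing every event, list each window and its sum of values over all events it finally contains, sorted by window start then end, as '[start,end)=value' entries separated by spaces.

i=0 t=1 v=2: → [0,6); WM=-2
i=1 t=2 v=1: → [0,6); WM=-1
i=2 t=4 v=8: → [4,10),[0,6); WM=1
i=3 t=2 v=4: → [0,6); WM=1
i=4 t=4 v=8: → [4,10),[0,6); WM=1
i=5 t=5 v=2: → [4,10),[0,6); WM=2
i=6 t=7 v=9: → [4,10); WM=4
i=7 t=11 v=9: → [8,14); WM=8; [0,6) fires=25
i=8 t=14 v=3: → [12,18); WM=11; [4,10) fires=27
i=9 t=15 v=9: → [12,18); WM=12
i=10 t=5 v=4: DROP (t<12-3); WM=12
i=11 t=17 v=2: → [16,22),[12,18); WM=14; [8,14) fires=9
i=12 t=15 v=9: → [12,18); WM=14
i=13 t=17 v=4: → [16,22),[12,18); WM=14
i=14 t=20 v=5: → [20,26),[16,22); WM=17
i=15 t=22 v=1: → [20,26); WM=19; [12,18) fires=27
i=16 t=20 v=3: → [20,26),[16,22); WM=19
i=17 t=22 v=4: → [20,26); WM=19
i=18 t=15 v=9: DROP (t<19-3); WM=19
i=19 t=25 v=3: → [24,30),[20,26); WM=22; [16,22) fires=14
i=20 t=26 v=6: → [24,30); WM=23
i=21 t=25 v=1: → [24,30),[20,26); WM=23

[0,6)=25 [4,10)=27 [8,14)=9 [12,18)=27 [16,22)=14 [20,26)=17 [24,30)=10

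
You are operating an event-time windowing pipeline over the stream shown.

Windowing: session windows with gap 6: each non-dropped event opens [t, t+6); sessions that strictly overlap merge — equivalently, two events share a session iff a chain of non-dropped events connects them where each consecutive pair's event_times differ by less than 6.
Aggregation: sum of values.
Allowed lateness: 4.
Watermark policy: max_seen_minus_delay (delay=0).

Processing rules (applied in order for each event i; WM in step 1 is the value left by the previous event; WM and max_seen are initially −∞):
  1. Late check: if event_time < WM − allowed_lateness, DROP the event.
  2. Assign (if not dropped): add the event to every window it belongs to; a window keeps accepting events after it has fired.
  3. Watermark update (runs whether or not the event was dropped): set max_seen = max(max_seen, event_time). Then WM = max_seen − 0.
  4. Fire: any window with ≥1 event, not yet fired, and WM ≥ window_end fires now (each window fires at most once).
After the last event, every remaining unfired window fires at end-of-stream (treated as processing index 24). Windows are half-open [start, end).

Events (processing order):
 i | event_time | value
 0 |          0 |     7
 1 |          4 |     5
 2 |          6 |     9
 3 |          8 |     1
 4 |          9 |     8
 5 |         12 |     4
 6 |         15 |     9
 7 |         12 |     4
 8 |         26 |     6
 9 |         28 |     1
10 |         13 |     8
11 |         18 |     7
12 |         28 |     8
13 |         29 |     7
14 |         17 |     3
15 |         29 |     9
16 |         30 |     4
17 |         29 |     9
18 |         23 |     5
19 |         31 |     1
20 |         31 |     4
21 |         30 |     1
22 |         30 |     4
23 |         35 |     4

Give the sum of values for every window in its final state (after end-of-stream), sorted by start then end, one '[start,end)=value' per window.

i=0 t=0 v=7: → [0,6); WM=0
i=1 t=4 v=5: → [0,10); WM=4
i=2 t=6 v=9: → [0,12); WM=6
i=3 t=8 v=1: → [0,14); WM=8
i=4 t=9 v=8: → [0,15); WM=9
i=5 t=12 v=4: → [0,18); WM=12
i=6 t=15 v=9: → [0,21); WM=15
i=7 t=12 v=4: → [0,21); WM=15
i=8 t=26 v=6: → [26,32); WM=26
i=9 t=28 v=1: → [26,34); WM=28
i=10 t=13 v=8: DROP (t<28-4); WM=28
i=11 t=18 v=7: DROP (t<28-4); WM=28
i=12 t=28 v=8: → [26,34); WM=28
i=13 t=29 v=7: → [26,35); WM=29
i=14 t=17 v=3: DROP (t<29-4); WM=29
i=15 t=29 v=9: → [26,35); WM=29
i=16 t=30 v=4: → [26,36); WM=30
i=17 t=29 v=9: → [26,36); WM=30
i=18 t=23 v=5: DROP (t<30-4); WM=30
i=19 t=31 v=1: → [26,37); WM=31
i=20 t=31 v=4: → [26,37); WM=31
i=21 t=30 v=1: → [26,37); WM=31
i=22 t=30 v=4: → [26,37); WM=31
i=23 t=35 v=4: → [26,41); WM=35

[0,21)=47 [26,41)=58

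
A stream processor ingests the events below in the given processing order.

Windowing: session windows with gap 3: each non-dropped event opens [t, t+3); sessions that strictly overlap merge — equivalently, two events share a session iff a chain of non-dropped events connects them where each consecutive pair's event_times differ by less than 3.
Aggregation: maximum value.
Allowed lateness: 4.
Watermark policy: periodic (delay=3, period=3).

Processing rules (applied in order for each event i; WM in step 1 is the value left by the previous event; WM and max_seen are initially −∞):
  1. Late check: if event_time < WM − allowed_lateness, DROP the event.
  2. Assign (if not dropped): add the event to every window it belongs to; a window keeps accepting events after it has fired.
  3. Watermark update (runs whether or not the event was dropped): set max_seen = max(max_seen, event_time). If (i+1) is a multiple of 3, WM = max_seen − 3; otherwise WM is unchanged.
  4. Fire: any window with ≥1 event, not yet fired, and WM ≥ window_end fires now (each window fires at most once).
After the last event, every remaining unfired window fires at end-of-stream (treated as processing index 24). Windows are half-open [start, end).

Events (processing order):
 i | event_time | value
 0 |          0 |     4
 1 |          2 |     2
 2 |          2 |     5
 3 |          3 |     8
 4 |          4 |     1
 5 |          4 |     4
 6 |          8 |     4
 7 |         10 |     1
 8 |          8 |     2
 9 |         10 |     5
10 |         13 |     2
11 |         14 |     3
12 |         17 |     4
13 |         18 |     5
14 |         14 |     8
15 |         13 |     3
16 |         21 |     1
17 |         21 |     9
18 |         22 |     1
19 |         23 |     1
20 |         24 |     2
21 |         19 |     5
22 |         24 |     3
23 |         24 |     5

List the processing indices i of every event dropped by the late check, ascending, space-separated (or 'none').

none

i=0 t=0 v=4: → [0,3); WM=−∞
i=1 t=2 v=2: → [0,5); WM=−∞
i=2 t=2 v=5: → [0,5); WM=-1
i=3 t=3 v=8: → [0,6); WM=-1
i=4 t=4 v=1: → [0,7); WM=-1
i=5 t=4 v=4: → [0,7); WM=1
i=6 t=8 v=4: → [8,11); WM=1
i=7 t=10 v=1: → [8,13); WM=1
i=8 t=8 v=2: → [8,13); WM=7
i=9 t=10 v=5: → [8,13); WM=7
i=10 t=13 v=2: → [13,16); WM=7
i=11 t=14 v=3: → [13,17); WM=11
i=12 t=17 v=4: → [17,20); WM=11
i=13 t=18 v=5: → [17,21); WM=11
i=14 t=14 v=8: → [13,17); WM=15
i=15 t=13 v=3: → [13,17); WM=15
i=16 t=21 v=1: → [21,24); WM=15
i=17 t=21 v=9: → [21,24); WM=18
i=18 t=22 v=1: → [21,25); WM=18
i=19 t=23 v=1: → [21,26); WM=18
i=20 t=24 v=2: → [21,27); WM=21
i=21 t=19 v=5: → [17,27); WM=21
i=22 t=24 v=3: → [17,27); WM=21
i=23 t=24 v=5: → [17,27); WM=21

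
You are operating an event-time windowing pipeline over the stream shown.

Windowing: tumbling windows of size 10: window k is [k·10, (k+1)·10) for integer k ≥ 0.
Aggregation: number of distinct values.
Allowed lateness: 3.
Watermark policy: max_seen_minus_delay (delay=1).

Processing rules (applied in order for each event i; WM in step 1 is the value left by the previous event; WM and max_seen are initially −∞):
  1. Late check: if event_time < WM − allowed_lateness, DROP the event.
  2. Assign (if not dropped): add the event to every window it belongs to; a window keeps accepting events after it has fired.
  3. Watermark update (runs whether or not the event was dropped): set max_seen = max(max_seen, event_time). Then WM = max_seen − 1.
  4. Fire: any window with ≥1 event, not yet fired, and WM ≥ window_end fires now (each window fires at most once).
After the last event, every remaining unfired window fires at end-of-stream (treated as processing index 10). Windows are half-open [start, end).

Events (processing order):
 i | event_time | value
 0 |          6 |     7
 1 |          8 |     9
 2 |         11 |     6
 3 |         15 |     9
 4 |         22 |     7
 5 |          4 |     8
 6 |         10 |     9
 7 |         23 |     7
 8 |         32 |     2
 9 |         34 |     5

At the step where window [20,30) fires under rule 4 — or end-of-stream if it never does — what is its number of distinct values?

1

i=0 t=6 v=7: → [0,10); WM=5
i=1 t=8 v=9: → [0,10); WM=7
i=2 t=11 v=6: → [10,20); WM=10; [0,10) fires=2
i=3 t=15 v=9: → [10,20); WM=14
i=4 t=22 v=7: → [20,30); WM=21; [10,20) fires=2
i=5 t=4 v=8: DROP (t<21-3); WM=21
i=6 t=10 v=9: DROP (t<21-3); WM=21
i=7 t=23 v=7: → [20,30); WM=22
i=8 t=32 v=2: → [30,40); WM=31; [20,30) fires=1
i=9 t=34 v=5: → [30,40); WM=33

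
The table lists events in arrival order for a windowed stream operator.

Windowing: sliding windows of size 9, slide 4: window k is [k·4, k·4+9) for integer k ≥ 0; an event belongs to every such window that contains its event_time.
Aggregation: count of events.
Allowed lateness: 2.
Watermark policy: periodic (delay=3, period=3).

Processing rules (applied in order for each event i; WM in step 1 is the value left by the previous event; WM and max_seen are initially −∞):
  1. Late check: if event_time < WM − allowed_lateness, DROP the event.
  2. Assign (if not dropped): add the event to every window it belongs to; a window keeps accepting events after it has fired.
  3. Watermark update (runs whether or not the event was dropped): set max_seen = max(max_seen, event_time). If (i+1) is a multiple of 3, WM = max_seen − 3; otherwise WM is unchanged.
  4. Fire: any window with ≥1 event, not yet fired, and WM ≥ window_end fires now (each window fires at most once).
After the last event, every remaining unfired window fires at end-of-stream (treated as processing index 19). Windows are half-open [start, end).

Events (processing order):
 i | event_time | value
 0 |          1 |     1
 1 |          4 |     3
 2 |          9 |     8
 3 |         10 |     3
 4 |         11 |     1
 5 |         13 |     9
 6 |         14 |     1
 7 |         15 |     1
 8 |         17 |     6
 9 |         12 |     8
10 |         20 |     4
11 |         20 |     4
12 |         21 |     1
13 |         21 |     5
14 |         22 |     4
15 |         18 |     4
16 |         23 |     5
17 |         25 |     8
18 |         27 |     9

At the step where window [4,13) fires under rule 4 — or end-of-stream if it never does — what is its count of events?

i=0 t=1 v=1: → [0,9); WM=−∞
i=1 t=4 v=3: → [4,13),[0,9); WM=−∞
i=2 t=9 v=8: → [8,17),[4,13); WM=6
i=3 t=10 v=3: → [8,17),[4,13); WM=6
i=4 t=11 v=1: → [8,17),[4,13); WM=6
i=5 t=13 v=9: → [12,21),[8,17); WM=10; [0,9) fires=2
i=6 t=14 v=1: → [12,21),[8,17); WM=10
i=7 t=15 v=1: → [12,21),[8,17); WM=10
i=8 t=17 v=6: → [16,25),[12,21); WM=14; [4,13) fires=4
i=9 t=12 v=8: → [12,21),[8,17),[4,13); WM=14
i=10 t=20 v=4: → [20,29),[16,25),[12,21); WM=14
i=11 t=20 v=4: → [20,29),[16,25),[12,21); WM=17; [8,17) fires=7
i=12 t=21 v=1: → [20,29),[16,25); WM=17
i=13 t=21 v=5: → [20,29),[16,25); WM=17
i=14 t=22 v=4: → [20,29),[16,25); WM=19
i=15 t=18 v=4: → [16,25),[12,21); WM=19
i=16 t=23 v=5: → [20,29),[16,25); WM=19
i=17 t=25 v=8: → [24,33),[20,29); WM=22; [12,21) fires=8
i=18 t=27 v=9: → [24,33),[20,29); WM=22

4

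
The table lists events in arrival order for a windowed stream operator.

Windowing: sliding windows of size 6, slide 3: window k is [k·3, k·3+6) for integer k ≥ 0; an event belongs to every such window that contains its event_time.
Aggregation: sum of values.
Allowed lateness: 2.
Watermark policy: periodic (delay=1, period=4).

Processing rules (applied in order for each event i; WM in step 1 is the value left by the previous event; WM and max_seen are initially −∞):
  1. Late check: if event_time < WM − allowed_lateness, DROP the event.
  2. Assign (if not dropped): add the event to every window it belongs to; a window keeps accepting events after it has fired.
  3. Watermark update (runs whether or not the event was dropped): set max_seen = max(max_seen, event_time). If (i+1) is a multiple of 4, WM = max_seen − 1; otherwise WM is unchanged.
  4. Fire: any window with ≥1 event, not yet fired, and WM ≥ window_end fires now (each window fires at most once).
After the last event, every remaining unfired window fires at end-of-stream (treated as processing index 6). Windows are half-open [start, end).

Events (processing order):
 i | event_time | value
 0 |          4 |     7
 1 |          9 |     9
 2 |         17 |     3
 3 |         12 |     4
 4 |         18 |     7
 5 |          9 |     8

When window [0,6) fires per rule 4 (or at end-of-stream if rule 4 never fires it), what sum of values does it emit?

7

i=0 t=4 v=7: → [3,9),[0,6); WM=−∞
i=1 t=9 v=9: → [9,15),[6,12); WM=−∞
i=2 t=17 v=3: → [15,21),[12,18); WM=−∞
i=3 t=12 v=4: → [12,18),[9,15); WM=16; [0,6) fires=7 [3,9) fires=7 [6,12) fires=9 [9,15) fires=13
i=4 t=18 v=7: → [18,24),[15,21); WM=16
i=5 t=9 v=8: DROP (t<16-2); WM=16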